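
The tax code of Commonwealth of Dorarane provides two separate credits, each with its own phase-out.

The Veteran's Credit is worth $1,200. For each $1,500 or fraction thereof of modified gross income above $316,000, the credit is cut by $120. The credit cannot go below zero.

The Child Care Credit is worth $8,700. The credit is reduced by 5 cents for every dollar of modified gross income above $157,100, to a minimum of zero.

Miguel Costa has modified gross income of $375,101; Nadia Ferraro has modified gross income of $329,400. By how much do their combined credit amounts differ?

Miguel ($375,101): Veteran's Credit: income exceeds $316,000 by $59,101 → 40 increments × $120 = $4,800 ≥ base, so the credit is $0. Child Care Credit: 5% of the $218,001 excess over $157,100 is $10,900.05 ≥ base, so the credit is $0. total $0 + $0 = $0
Nadia ($329,400): Veteran's Credit: income exceeds $316,000 by $13,400, which is 9 full-or-partial $1,500 increments; reduction = 9 × $120 = $1,080, leaving $120. Child Care Credit: 5% of the $172,300 excess over $157,100 is $8,615; credit = $8,700 − $8,615 = $85. total $120 + $85 = $205
Difference: |$0 − $205| = $205.

$205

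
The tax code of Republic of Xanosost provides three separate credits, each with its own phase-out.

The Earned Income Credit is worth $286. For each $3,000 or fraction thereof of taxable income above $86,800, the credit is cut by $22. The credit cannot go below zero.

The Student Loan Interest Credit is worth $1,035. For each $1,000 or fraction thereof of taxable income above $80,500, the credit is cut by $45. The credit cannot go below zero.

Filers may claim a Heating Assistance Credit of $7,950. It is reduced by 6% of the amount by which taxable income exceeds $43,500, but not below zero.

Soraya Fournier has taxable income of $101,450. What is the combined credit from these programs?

$4,739

Earned Income Credit: income exceeds $86,800 by $14,650, which is 5 full-or-partial $3,000 increments; reduction = 5 × $22 = $110, leaving $176.
Student Loan Interest Credit: income exceeds $80,500 by $20,950, which is 21 full-or-partial $1,000 increments; reduction = 21 × $45 = $945, leaving $90.
Heating Assistance Credit: 6% of the $57,950 excess over $43,500 is $3,477; credit = $7,950 − $3,477 = $4,473.
Total: $176 + $90 + $4,473 = $4,739.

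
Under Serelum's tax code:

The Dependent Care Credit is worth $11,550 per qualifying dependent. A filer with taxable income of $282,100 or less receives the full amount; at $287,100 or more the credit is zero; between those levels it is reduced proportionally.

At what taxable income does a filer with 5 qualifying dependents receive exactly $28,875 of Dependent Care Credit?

$284,600

Full credit = 5 × $11,550 = $57,750.
$28,875 is 28,875/57,750 of the full $57,750, so 28,875/57,750 of the $5,000 range has been used: income = $282,100 + $5,000 × 28,875/57,750 = $284,600.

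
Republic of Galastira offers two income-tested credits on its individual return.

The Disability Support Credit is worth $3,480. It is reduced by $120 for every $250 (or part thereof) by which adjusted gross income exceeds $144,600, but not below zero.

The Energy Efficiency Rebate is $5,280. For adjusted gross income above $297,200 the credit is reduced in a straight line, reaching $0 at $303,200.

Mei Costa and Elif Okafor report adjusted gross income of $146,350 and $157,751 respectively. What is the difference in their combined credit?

Mei ($146,350): Disability Support Credit: income exceeds $144,600 by $1,750, which is 7 full-or-partial $250 increments; reduction = 7 × $120 = $840, leaving $2,640. Energy Efficiency Rebate: $146,350 is at or below the $297,200 threshold, so the full $5,280 applies. total $2,640 + $5,280 = $7,920
Elif ($157,751): Disability Support Credit: income exceeds $144,600 by $13,151 → 53 increments × $120 = $6,360 ≥ base, so the credit is $0. Energy Efficiency Rebate: $157,751 is at or below the $297,200 threshold, so the full $5,280 applies. total $0 + $5,280 = $5,280
Difference: |$7,920 − $5,280| = $2,640.

$2,640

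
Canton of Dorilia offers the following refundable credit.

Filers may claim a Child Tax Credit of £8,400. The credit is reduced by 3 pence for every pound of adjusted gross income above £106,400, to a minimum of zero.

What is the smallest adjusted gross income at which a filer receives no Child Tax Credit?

The credit falls by 3% of each pound above £106,400, so it reaches zero when the excess is £8,400 / 3% = £280,000: income = £106,400 + £280,000 = £386,400.

£386,400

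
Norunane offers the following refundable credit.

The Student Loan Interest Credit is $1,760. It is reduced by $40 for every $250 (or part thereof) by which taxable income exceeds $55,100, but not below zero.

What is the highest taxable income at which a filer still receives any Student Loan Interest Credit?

After 43 increments the reduction is 43 × $40 = $1,720, leaving $40; one more increment wipes it out. Increment 43 ends at excess 43 × $250 = $10,750, so the highest qualifying income is $55,100 + $10,750 = $65,850.

$65,850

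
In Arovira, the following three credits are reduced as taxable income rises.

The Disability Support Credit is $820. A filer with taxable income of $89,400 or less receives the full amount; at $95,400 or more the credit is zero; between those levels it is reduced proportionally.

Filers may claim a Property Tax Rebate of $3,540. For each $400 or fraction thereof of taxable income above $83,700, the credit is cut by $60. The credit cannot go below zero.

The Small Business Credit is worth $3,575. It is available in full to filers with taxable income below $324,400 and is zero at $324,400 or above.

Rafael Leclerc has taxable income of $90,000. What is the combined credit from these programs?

Disability Support Credit: $90,000 is $600 into a $6,000 phase-out range, leaving 5,400/6,000 of the credit: $820 × 5,400/6,000 = $738.
Property Tax Rebate: income exceeds $83,700 by $6,300, which is 16 full-or-partial $400 increments; reduction = 16 × $60 = $960, leaving $2,580.
Small Business Credit: $90,000 is below the $324,400 cutoff, so the full $3,575 applies.
Total: $738 + $2,580 + $3,575 = $6,893.

$6,893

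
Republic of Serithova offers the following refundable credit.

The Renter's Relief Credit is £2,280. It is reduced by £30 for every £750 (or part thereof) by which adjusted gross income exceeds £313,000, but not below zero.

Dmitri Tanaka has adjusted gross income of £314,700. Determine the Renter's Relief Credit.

£2,190

Renter's Relief Credit: income exceeds £313,000 by £1,700, which is 3 full-or-partial £750 increments; reduction = 3 × £30 = £90, leaving £2,190.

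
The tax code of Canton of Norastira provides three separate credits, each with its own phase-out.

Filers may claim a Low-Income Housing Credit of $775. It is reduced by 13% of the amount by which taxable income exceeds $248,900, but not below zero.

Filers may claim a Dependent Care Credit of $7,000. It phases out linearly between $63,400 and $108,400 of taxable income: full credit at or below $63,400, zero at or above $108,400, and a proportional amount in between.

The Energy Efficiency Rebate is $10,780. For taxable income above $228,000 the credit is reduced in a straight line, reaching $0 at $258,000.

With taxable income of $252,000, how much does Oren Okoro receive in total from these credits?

Low-Income Housing Credit: 13% of the $3,100 excess over $248,900 is $403; credit = $775 − $403 = $372.
Dependent Care Credit: $252,000 is at or above $108,400, so the credit is $0.
Energy Efficiency Rebate: $252,000 is $24,000 into a $30,000 phase-out range, leaving 6,000/30,000 of the credit: $10,780 × 6,000/30,000 = $2,156.
Total: $372 + $0 + $2,156 = $2,528.

$2,528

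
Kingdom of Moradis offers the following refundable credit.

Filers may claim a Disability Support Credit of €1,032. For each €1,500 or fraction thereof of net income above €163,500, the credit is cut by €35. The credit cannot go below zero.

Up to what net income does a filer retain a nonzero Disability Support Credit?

After 29 increments the reduction is 29 × €35 = €1,015, leaving €17; one more increment wipes it out. Increment 29 ends at excess 29 × €1,500 = €43,500, so the highest qualifying income is €163,500 + €43,500 = €207,000.

€207,000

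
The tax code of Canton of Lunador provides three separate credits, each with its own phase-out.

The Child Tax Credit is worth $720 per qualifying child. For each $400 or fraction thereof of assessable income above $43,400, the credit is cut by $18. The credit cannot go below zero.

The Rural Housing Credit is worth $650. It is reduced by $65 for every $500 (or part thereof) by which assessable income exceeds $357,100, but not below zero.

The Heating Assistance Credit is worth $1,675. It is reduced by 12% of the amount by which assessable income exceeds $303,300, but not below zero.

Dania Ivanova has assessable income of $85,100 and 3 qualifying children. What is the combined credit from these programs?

$2,595

Child Tax Credit: base = 3 × $720 = $2,160. income exceeds $43,400 by $41,700, which is 105 full-or-partial $400 increments; reduction = 105 × $18 = $1,890, leaving $270.
Rural Housing Credit: $85,100 is at or below the $357,100 threshold, so the full $650 applies.
Heating Assistance Credit: $85,100 is at or below the $303,300 threshold, so the full $1,675 applies.
Total: $270 + $650 + $1,675 = $2,595.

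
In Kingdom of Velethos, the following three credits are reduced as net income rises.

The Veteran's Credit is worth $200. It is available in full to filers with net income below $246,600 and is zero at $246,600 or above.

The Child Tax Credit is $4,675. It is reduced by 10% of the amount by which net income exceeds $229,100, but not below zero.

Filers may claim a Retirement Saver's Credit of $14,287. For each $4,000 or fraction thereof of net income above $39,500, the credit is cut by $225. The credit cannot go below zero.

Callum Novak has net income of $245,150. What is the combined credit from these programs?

$5,857

Veteran's Credit: $245,150 is below the $246,600 cutoff, so the full $200 applies.
Child Tax Credit: 10% of the $16,050 excess over $229,100 is $1,605; credit = $4,675 − $1,605 = $3,070.
Retirement Saver's Credit: income exceeds $39,500 by $205,650, which is 52 full-or-partial $4,000 increments; reduction = 52 × $225 = $11,700, leaving $2,587.
Total: $200 + $3,070 + $2,587 = $5,857.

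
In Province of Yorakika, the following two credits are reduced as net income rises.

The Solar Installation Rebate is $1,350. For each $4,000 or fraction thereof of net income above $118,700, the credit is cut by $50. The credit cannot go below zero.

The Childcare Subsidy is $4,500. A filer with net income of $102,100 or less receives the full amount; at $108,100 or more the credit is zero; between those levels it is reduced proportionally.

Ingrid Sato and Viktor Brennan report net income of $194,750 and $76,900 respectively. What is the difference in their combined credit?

$5,500

Ingrid ($194,750): Solar Installation Rebate: income exceeds $118,700 by $76,050, which is 20 full-or-partial $4,000 increments; reduction = 20 × $50 = $1,000, leaving $350. Childcare Subsidy: $194,750 is at or above $108,100, so the credit is $0. total $350 + $0 = $350
Viktor ($76,900): Solar Installation Rebate: $76,900 is at or below the $118,700 threshold, so the full $1,350 applies. Childcare Subsidy: $76,900 is at or below the $102,100 threshold, so the full $4,500 applies. total $1,350 + $4,500 = $5,850
Difference: |$350 − $5,850| = $5,500.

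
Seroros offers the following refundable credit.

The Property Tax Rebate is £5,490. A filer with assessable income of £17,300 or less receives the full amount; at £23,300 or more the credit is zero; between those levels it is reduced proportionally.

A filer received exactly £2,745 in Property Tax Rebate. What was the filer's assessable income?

£2,745 is 2,745/5,490 of the full £5,490, so 2,745/5,490 of the £6,000 range has been used: income = £17,300 + £6,000 × 2,745/5,490 = £20,300.

£20,300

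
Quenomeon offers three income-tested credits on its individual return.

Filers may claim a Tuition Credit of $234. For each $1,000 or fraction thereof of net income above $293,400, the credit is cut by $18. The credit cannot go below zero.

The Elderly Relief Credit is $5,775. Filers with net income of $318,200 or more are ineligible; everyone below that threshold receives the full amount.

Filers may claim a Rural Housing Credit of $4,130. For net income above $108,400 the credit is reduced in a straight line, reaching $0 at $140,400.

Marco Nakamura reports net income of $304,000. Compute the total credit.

$5,811

Tuition Credit: income exceeds $293,400 by $10,600, which is 11 full-or-partial $1,000 increments; reduction = 11 × $18 = $198, leaving $36.
Elderly Relief Credit: $304,000 is below the $318,200 cutoff, so the full $5,775 applies.
Rural Housing Credit: $304,000 is at or above $140,400, so the credit is $0.
Total: $36 + $5,775 + $0 = $5,811.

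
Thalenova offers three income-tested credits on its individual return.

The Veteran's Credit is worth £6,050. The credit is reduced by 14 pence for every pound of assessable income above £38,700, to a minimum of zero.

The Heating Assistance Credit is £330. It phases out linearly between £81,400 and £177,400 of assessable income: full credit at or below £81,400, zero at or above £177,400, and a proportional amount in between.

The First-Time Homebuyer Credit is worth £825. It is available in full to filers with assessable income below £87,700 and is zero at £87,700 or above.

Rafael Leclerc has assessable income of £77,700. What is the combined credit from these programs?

£1,745

Veteran's Credit: 14% of the £39,000 excess over £38,700 is £5,460; credit = £6,050 − £5,460 = £590.
Heating Assistance Credit: £77,700 is at or below the £81,400 threshold, so the full £330 applies.
First-Time Homebuyer Credit: £77,700 is below the £87,700 cutoff, so the full £825 applies.
Total: £590 + £330 + £825 = £1,745.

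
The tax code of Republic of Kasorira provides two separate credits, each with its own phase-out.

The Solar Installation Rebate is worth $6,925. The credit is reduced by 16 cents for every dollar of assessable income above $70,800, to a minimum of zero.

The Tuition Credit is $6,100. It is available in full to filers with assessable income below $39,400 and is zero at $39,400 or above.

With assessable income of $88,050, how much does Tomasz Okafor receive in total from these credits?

Solar Installation Rebate: 16% of the $17,250 excess over $70,800 is $2,760; credit = $6,925 − $2,760 = $4,165.
Tuition Credit: $88,050 meets or exceeds the $39,400 cutoff, so the credit is $0.
Total: $4,165 + $0 = $4,165.

$4,165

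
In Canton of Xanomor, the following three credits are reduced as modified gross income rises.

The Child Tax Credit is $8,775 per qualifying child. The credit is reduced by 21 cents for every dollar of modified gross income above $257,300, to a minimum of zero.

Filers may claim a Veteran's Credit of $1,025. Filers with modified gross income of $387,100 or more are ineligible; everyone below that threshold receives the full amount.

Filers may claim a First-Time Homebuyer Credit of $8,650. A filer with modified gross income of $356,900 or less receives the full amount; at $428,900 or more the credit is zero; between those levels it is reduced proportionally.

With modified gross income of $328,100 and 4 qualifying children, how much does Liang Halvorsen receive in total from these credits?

$29,907

Child Tax Credit: base = 4 × $8,775 = $35,100. 21% of the $70,800 excess over $257,300 is $14,868; credit = $35,100 − $14,868 = $20,232.
Veteran's Credit: $328,100 is below the $387,100 cutoff, so the full $1,025 applies.
First-Time Homebuyer Credit: $328,100 is at or below the $356,900 threshold, so the full $8,650 applies.
Total: $20,232 + $1,025 + $8,650 = $29,907.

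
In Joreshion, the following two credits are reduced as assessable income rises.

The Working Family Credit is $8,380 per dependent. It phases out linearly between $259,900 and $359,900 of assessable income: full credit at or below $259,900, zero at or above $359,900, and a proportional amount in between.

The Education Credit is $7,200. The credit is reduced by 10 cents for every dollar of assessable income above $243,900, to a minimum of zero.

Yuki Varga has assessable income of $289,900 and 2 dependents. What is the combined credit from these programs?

$14,332

Working Family Credit: base = 2 × $8,380 = $16,760. $289,900 is $30,000 into a $100,000 phase-out range, leaving 70,000/100,000 of the credit: $16,760 × 70,000/100,000 = $11,732.
Education Credit: 10% of the $46,000 excess over $243,900 is $4,600; credit = $7,200 − $4,600 = $2,600.
Total: $11,732 + $2,600 = $14,332.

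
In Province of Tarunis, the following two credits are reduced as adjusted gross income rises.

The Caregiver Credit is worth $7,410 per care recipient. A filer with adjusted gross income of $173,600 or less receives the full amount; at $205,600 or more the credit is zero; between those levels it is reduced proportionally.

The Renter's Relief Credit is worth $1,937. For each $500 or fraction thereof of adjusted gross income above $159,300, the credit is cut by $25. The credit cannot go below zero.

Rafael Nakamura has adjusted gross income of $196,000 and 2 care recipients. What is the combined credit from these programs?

Caregiver Credit: base = 2 × $7,410 = $14,820. $196,000 is $22,400 into a $32,000 phase-out range, leaving 9,600/32,000 of the credit: $14,820 × 9,600/32,000 = $4,446.
Renter's Relief Credit: income exceeds $159,300 by $36,700, which is 74 full-or-partial $500 increments; reduction = 74 × $25 = $1,850, leaving $87.
Total: $4,446 + $87 = $4,533.

$4,533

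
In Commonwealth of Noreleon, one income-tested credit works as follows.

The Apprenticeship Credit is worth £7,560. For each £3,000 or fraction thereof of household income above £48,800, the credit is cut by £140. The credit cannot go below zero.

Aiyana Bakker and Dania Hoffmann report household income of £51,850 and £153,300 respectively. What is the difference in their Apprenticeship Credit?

Aiyana (£51,850): Apprenticeship Credit: income exceeds £48,800 by £3,050, which is 2 full-or-partial £3,000 increments; reduction = 2 × £140 = £280, leaving £7,280.
Dania (£153,300): Apprenticeship Credit: income exceeds £48,800 by £104,500, which is 35 full-or-partial £3,000 increments; reduction = 35 × £140 = £4,900, leaving £2,660.
Difference: |£7,280 − £2,660| = £4,620.

£4,620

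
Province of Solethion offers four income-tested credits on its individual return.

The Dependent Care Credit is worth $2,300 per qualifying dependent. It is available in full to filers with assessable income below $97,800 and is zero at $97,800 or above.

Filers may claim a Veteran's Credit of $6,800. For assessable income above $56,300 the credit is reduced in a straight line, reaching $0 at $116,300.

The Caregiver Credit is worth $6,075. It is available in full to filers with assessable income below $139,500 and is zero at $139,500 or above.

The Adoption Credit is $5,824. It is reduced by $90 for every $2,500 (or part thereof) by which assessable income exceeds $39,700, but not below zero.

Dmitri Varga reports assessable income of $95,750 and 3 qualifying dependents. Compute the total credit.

$19,058

Dependent Care Credit: base = 3 × $2,300 = $6,900. $95,750 is below the $97,800 cutoff, so the full $6,900 applies.
Veteran's Credit: $95,750 is $39,450 into a $60,000 phase-out range, leaving 20,550/60,000 of the credit: $6,800 × 20,550/60,000 = $2,329.
Caregiver Credit: $95,750 is below the $139,500 cutoff, so the full $6,075 applies.
Adoption Credit: income exceeds $39,700 by $56,050, which is 23 full-or-partial $2,500 increments; reduction = 23 × $90 = $2,070, leaving $3,754.
Total: $6,900 + $2,329 + $6,075 + $3,754 = $19,058.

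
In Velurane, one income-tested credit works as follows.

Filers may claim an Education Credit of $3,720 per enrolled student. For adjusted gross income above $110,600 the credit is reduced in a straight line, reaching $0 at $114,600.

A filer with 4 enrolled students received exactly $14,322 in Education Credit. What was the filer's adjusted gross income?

$110,750

Full credit = 4 × $3,720 = $14,880.
$14,322 is 14,322/14,880 of the full $14,880, so 558/14,880 of the $4,000 range has been used: income = $110,600 + $4,000 × 558/14,880 = $110,750.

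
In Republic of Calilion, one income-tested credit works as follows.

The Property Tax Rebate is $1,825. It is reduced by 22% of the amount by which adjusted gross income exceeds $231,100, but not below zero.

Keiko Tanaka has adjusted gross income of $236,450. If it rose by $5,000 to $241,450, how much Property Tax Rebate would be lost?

$648

At $236,450 — 22% of the $5,350 excess over $231,100 is $1,177; credit = $1,825 − $1,177 = $648.
At $241,450 — 22% of the $10,350 excess over $231,100 is $2,277 ≥ base, so the credit is $0.
Lost: $648 − $0 = $648.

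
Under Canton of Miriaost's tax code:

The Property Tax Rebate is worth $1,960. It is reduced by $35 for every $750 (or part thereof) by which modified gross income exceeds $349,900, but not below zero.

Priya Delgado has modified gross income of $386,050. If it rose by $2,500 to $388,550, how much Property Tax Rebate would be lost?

$105

At $386,050 — income exceeds $349,900 by $36,150, which is 49 full-or-partial $750 increments; reduction = 49 × $35 = $1,715, leaving $245.
At $388,550 — income exceeds $349,900 by $38,650, which is 52 full-or-partial $750 increments; reduction = 52 × $35 = $1,820, leaving $140.
Lost: $245 − $140 = $105.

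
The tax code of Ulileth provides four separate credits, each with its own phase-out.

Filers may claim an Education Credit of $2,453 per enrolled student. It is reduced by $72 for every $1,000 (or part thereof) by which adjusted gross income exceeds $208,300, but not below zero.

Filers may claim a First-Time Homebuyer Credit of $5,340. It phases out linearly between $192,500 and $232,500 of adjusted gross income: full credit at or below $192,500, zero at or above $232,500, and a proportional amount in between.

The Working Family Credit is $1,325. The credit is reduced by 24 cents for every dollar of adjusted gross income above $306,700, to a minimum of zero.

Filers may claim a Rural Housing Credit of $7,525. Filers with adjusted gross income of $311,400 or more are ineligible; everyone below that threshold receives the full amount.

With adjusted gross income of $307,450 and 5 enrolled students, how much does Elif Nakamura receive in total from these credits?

Education Credit: base = 5 × $2,453 = $12,265. income exceeds $208,300 by $99,150, which is 100 full-or-partial $1,000 increments; reduction = 100 × $72 = $7,200, leaving $5,065.
First-Time Homebuyer Credit: $307,450 is at or above $232,500, so the credit is $0.
Working Family Credit: 24% of the $750 excess over $306,700 is $180; credit = $1,325 − $180 = $1,145.
Rural Housing Credit: $307,450 is below the $311,400 cutoff, so the full $7,525 applies.
Total: $5,065 + $0 + $1,145 + $7,525 = $13,735.

$13,735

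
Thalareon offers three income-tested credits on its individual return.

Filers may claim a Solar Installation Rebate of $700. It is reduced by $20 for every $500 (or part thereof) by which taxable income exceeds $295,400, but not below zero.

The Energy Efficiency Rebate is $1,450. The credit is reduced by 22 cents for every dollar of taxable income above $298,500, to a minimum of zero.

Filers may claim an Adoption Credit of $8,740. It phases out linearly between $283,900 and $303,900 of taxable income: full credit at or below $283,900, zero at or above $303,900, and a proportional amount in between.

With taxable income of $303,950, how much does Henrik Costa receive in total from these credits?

$591

Solar Installation Rebate: income exceeds $295,400 by $8,550, which is 18 full-or-partial $500 increments; reduction = 18 × $20 = $360, leaving $340.
Energy Efficiency Rebate: 22% of the $5,450 excess over $298,500 is $1,199; credit = $1,450 − $1,199 = $251.
Adoption Credit: $303,950 is at or above $303,900, so the credit is $0.
Total: $340 + $251 + $0 = $591.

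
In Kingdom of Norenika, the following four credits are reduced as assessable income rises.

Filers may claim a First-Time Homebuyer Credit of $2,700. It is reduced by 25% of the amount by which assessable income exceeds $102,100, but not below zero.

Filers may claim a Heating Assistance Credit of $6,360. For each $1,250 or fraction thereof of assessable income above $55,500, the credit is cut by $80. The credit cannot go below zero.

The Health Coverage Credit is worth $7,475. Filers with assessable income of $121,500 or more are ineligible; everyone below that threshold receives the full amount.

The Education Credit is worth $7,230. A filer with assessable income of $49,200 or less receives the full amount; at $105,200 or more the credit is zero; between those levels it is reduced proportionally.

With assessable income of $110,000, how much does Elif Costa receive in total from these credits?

$11,040

First-Time Homebuyer Credit: 25% of the $7,900 excess over $102,100 is $1,975; credit = $2,700 − $1,975 = $725.
Heating Assistance Credit: income exceeds $55,500 by $54,500, which is 44 full-or-partial $1,250 increments; reduction = 44 × $80 = $3,520, leaving $2,840.
Health Coverage Credit: $110,000 is below the $121,500 cutoff, so the full $7,475 applies.
Education Credit: $110,000 is at or above $105,200, so the credit is $0.
Total: $725 + $2,840 + $7,475 + $0 = $11,040.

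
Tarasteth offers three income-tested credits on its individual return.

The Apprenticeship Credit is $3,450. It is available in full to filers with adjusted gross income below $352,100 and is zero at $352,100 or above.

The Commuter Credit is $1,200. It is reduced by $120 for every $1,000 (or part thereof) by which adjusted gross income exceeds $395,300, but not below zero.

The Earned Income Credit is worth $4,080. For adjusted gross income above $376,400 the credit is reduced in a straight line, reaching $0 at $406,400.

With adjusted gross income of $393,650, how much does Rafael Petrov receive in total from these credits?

$2,934

Apprenticeship Credit: $393,650 meets or exceeds the $352,100 cutoff, so the credit is $0.
Commuter Credit: $393,650 is at or below the $395,300 threshold, so the full $1,200 applies.
Earned Income Credit: $393,650 is $17,250 into a $30,000 phase-out range, leaving 12,750/30,000 of the credit: $4,080 × 12,750/30,000 = $1,734.
Total: $0 + $1,200 + $1,734 = $2,934.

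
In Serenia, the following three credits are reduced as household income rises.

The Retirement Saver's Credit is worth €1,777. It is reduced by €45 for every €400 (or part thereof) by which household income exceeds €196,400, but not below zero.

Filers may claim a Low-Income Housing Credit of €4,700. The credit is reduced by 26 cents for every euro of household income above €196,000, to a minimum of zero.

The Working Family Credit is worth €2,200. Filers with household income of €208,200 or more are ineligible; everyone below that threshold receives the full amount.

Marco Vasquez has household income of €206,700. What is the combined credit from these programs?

Retirement Saver's Credit: income exceeds €196,400 by €10,300, which is 26 full-or-partial €400 increments; reduction = 26 × €45 = €1,170, leaving €607.
Low-Income Housing Credit: 26% of the €10,700 excess over €196,000 is €2,782; credit = €4,700 − €2,782 = €1,918.
Working Family Credit: €206,700 is below the €208,200 cutoff, so the full €2,200 applies.
Total: €607 + €1,918 + €2,200 = €4,725.

€4,725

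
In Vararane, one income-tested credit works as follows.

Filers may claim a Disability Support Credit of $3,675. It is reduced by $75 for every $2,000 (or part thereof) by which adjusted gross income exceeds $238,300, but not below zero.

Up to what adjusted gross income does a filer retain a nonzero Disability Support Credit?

$334,300

After 48 increments the reduction is 48 × $75 = $3,600, leaving $75; one more increment wipes it out. Increment 48 ends at excess 48 × $2,000 = $96,000, so the highest qualifying income is $238,300 + $96,000 = $334,300.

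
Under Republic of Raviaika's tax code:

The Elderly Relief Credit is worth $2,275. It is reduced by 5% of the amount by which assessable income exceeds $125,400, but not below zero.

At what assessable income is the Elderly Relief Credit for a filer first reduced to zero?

$170,900

The credit falls by 5% of each dollar above $125,400, so it reaches zero when the excess is $2,275 / 5% = $45,500: income = $125,400 + $45,500 = $170,900.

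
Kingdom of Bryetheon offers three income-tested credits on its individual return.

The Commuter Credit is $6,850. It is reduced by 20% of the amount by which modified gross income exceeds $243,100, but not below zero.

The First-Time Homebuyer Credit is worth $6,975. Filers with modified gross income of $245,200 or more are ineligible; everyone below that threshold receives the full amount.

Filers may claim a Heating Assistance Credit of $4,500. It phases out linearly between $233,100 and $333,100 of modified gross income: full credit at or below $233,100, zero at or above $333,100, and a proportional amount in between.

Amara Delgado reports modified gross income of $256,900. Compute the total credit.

Commuter Credit: 20% of the $13,800 excess over $243,100 is $2,760; credit = $6,850 − $2,760 = $4,090.
First-Time Homebuyer Credit: $256,900 meets or exceeds the $245,200 cutoff, so the credit is $0.
Heating Assistance Credit: $256,900 is $23,800 into a $100,000 phase-out range, leaving 76,200/100,000 of the credit: $4,500 × 76,200/100,000 = $3,429.
Total: $4,090 + $0 + $3,429 = $7,519.

$7,519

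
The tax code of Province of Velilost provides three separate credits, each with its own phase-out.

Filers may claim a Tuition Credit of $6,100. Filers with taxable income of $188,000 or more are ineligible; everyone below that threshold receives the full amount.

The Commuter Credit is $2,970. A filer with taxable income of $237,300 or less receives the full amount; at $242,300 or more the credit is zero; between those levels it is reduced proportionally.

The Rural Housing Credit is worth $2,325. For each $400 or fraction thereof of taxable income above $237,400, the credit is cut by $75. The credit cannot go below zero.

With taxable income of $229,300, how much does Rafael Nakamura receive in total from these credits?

Tuition Credit: $229,300 meets or exceeds the $188,000 cutoff, so the credit is $0.
Commuter Credit: $229,300 is at or below the $237,300 threshold, so the full $2,970 applies.
Rural Housing Credit: $229,300 is at or below the $237,400 threshold, so the full $2,325 applies.
Total: $0 + $2,970 + $2,325 = $5,295.

$5,295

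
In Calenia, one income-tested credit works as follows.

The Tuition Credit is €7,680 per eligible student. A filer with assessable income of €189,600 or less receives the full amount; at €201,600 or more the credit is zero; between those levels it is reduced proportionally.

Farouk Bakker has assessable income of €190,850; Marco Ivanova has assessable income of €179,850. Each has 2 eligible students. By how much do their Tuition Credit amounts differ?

€1,600

Farouk (€190,850): Tuition Credit: base = 2 × €7,680 = €15,360. €190,850 is €1,250 into a €12,000 phase-out range, leaving 10,750/12,000 of the credit: €15,360 × 10,750/12,000 = €13,760.
Marco (€179,850): Tuition Credit: base = 2 × €7,680 = €15,360. €179,850 is at or below the €189,600 threshold, so the full €15,360 applies.
Difference: |€13,760 − €15,360| = €1,600.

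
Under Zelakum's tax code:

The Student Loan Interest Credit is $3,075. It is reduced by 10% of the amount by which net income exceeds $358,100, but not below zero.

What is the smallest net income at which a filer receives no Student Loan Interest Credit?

$388,850

The credit falls by 10% of each dollar above $358,100, so it reaches zero when the excess is $3,075 / 10% = $30,750: income = $358,100 + $30,750 = $388,850.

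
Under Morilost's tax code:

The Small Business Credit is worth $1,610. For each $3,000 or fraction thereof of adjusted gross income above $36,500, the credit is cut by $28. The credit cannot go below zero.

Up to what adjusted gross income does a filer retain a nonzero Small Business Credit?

$207,500

After 57 increments the reduction is 57 × $28 = $1,596, leaving $14; one more increment wipes it out. Increment 57 ends at excess 57 × $3,000 = $171,000, so the highest qualifying income is $36,500 + $171,000 = $207,500.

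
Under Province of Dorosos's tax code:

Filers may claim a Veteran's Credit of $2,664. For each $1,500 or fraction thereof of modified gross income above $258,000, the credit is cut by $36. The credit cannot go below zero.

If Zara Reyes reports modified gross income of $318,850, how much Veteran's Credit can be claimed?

$1,188

Veteran's Credit: income exceeds $258,000 by $60,850, which is 41 full-or-partial $1,500 increments; reduction = 41 × $36 = $1,476, leaving $1,188.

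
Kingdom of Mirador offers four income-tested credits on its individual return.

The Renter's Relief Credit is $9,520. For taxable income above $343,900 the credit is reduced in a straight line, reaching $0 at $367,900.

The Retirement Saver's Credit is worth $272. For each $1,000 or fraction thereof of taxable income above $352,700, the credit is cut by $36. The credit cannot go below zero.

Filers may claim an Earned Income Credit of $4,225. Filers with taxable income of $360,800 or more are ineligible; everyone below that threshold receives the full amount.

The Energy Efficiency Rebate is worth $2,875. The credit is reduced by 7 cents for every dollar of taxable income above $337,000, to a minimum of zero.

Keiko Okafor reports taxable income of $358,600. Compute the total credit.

$9,333

Renter's Relief Credit: $358,600 is $14,700 into a $24,000 phase-out range, leaving 9,300/24,000 of the credit: $9,520 × 9,300/24,000 = $3,689.
Retirement Saver's Credit: income exceeds $352,700 by $5,900, which is 6 full-or-partial $1,000 increments; reduction = 6 × $36 = $216, leaving $56.
Earned Income Credit: $358,600 is below the $360,800 cutoff, so the full $4,225 applies.
Energy Efficiency Rebate: 7% of the $21,600 excess over $337,000 is $1,512; credit = $2,875 − $1,512 = $1,363.
Total: $3,689 + $56 + $4,225 + $1,363 = $9,333.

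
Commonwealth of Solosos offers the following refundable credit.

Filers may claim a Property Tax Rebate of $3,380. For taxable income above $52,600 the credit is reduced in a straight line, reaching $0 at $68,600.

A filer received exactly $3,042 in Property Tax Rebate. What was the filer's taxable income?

$54,200

$3,042 is 3,042/3,380 of the full $3,380, so 338/3,380 of the $16,000 range has been used: income = $52,600 + $16,000 × 338/3,380 = $54,200.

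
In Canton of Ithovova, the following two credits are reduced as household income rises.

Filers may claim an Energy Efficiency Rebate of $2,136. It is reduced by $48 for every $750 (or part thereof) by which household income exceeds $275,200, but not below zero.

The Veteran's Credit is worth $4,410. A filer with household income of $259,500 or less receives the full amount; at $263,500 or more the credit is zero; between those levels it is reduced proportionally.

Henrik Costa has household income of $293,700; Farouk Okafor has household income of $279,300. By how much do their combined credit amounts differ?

$912

Henrik ($293,700): Energy Efficiency Rebate: income exceeds $275,200 by $18,500, which is 25 full-or-partial $750 increments; reduction = 25 × $48 = $1,200, leaving $936. Veteran's Credit: $293,700 is at or above $263,500, so the credit is $0. total $936 + $0 = $936
Farouk ($279,300): Energy Efficiency Rebate: income exceeds $275,200 by $4,100, which is 6 full-or-partial $750 increments; reduction = 6 × $48 = $288, leaving $1,848. Veteran's Credit: $279,300 is at or above $263,500, so the credit is $0. total $1,848 + $0 = $1,848
Difference: |$936 − $1,848| = $912.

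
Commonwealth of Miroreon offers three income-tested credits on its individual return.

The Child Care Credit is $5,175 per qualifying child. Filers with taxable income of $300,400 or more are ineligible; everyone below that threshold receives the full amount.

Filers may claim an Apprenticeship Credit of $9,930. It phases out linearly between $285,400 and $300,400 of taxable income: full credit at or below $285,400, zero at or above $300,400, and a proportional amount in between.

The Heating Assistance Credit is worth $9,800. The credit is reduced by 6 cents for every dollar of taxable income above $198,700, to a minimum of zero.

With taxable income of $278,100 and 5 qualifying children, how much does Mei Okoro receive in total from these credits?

$40,841

Child Care Credit: base = 5 × $5,175 = $25,875. $278,100 is below the $300,400 cutoff, so the full $25,875 applies.
Apprenticeship Credit: $278,100 is at or below the $285,400 threshold, so the full $9,930 applies.
Heating Assistance Credit: 6% of the $79,400 excess over $198,700 is $4,764; credit = $9,800 − $4,764 = $5,036.
Total: $25,875 + $9,930 + $5,036 = $40,841.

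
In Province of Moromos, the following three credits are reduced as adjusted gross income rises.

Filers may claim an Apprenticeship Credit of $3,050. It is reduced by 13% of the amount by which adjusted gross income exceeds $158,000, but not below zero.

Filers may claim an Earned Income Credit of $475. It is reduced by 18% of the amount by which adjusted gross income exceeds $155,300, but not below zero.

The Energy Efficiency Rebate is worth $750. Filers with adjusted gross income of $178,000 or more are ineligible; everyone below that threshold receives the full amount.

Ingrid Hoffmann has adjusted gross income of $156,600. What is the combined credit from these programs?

Apprenticeship Credit: $156,600 is at or below the $158,000 threshold, so the full $3,050 applies.
Earned Income Credit: 18% of the $1,300 excess over $155,300 is $234; credit = $475 − $234 = $241.
Energy Efficiency Rebate: $156,600 is below the $178,000 cutoff, so the full $750 applies.
Total: $3,050 + $241 + $750 = $4,041.

$4,041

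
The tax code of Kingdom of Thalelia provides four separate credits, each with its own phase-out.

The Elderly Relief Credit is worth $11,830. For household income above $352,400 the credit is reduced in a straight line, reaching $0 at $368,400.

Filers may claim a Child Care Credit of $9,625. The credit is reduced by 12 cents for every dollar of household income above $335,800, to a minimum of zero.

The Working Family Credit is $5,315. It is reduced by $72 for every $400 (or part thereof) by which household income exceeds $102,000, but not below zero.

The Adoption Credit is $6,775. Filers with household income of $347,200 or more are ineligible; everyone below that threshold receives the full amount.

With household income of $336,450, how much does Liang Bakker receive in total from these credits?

Elderly Relief Credit: $336,450 is at or below the $352,400 threshold, so the full $11,830 applies.
Child Care Credit: 12% of the $650 excess over $335,800 is $78; credit = $9,625 − $78 = $9,547.
Working Family Credit: income exceeds $102,000 by $234,450 → 587 increments × $72 = $42,264 ≥ base, so the credit is $0.
Adoption Credit: $336,450 is below the $347,200 cutoff, so the full $6,775 applies.
Total: $11,830 + $9,547 + $0 + $6,775 = $28,152.

$28,152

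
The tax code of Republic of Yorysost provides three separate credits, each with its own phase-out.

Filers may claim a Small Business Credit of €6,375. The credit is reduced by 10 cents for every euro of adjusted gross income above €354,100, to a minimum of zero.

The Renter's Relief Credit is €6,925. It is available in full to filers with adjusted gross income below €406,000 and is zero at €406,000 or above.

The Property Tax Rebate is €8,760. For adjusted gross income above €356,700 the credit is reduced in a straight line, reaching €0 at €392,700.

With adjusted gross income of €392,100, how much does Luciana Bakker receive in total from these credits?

€9,646

Small Business Credit: 10% of the €38,000 excess over €354,100 is €3,800; credit = €6,375 − €3,800 = €2,575.
Renter's Relief Credit: €392,100 is below the €406,000 cutoff, so the full €6,925 applies.
Property Tax Rebate: €392,100 is €35,400 into a €36,000 phase-out range, leaving 600/36,000 of the credit: €8,760 × 600/36,000 = €146.
Total: €2,575 + €6,925 + €146 = €9,646.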